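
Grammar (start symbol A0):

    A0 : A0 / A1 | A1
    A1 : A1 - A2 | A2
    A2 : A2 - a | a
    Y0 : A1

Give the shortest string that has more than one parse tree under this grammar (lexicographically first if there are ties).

length 1: no string has ≥2 trees
length 3: a - a has 2 parse trees

Two derivations of a - a:
  A0 ⇒ A1 ⇒ A1 - A2 ⇒ A2 - A2 ⇒ a - A2 ⇒ a - a
  A0 ⇒ A1 ⇒ A2 ⇒ A2 - a ⇒ a - a

a - a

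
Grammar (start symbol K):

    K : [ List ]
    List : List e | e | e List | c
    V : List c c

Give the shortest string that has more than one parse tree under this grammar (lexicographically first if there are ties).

[ e e ]

length 3: no string has ≥2 trees
length 4: [ e e ] has 2 parse trees

Two derivations of [ e e ]:
  K ⇒ [ List ] ⇒ [ List e ] ⇒ [ e e ]
  K ⇒ [ List ] ⇒ [ e List ] ⇒ [ e e ]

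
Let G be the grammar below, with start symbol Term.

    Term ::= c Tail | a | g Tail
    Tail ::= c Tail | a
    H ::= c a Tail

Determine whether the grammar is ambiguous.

(H is unreachable from Term, so its rules don't affect L(Term).) Restricted to the reachable nonterminals, every rule has the form A → t or A → t B, and no two rules for the same A share a first terminal. The grammar encodes a DFA — one run per string.

Unambiguous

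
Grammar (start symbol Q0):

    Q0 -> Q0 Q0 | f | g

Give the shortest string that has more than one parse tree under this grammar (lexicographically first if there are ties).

f f f

length 1: no string has ≥2 trees
length 2: no string has ≥2 trees
length 3: f f f has 2 parse trees

Two derivations of f f f:
  Q0 ⇒ Q0 Q0 ⇒ Q0 Q0 Q0 ⇒ f Q0 Q0 ⇒ f f Q0 ⇒ f f f
  Q0 ⇒ Q0 Q0 ⇒ f Q0 ⇒ f Q0 Q0 ⇒ f f Q0 ⇒ f f f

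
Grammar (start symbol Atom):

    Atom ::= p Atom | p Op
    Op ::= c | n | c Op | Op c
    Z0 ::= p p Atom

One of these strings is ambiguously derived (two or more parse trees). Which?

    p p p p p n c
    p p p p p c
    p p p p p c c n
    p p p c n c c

p p p c n c c

p p p p p n c: 1 tree
p p p p p c: 1 tree
p p p p p c c n: 1 tree
p p p c n c c: 3 trees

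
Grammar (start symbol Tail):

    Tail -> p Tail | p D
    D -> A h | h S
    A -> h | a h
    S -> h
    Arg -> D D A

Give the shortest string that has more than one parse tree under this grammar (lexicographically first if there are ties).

p h h

length 3: p h h has 2 parse trees

Two derivations of p h h:
  Tail ⇒ p D ⇒ p A h ⇒ p h h
  Tail ⇒ p D ⇒ p h S ⇒ p h h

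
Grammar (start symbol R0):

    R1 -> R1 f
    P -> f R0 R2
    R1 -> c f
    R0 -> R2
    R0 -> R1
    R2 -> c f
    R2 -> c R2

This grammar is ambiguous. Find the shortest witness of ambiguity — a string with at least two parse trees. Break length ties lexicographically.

c f

length 2: c f has 2 parse trees

Two derivations of c f:
  R0 ⇒ R2 ⇒ c f
  R0 ⇒ R1 ⇒ c f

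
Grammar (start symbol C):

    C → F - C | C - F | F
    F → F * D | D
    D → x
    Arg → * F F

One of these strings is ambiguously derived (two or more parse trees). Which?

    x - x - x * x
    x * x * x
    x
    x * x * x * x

x - x - x * x

x - x - x * x: 4 trees
x * x * x: 1 tree
x: 1 tree
x * x * x * x: 1 tree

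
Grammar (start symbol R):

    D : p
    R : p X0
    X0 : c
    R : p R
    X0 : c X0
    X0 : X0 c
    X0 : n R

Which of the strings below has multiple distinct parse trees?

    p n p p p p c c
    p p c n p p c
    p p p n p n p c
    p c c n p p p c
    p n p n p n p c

p n p p p p c c: 3 trees
p p c n p p c: 1 tree
p p p n p n p c: 1 tree
p c c n p p p c: 1 tree
p n p n p n p c: 1 tree

p n p p p p c c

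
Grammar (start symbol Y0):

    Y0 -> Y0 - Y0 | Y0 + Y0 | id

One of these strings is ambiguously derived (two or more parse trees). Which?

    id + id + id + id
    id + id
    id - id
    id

id + id + id + id: 5 trees
id + id: 1 tree
id - id: 1 tree
id: 1 tree

id + id + id + id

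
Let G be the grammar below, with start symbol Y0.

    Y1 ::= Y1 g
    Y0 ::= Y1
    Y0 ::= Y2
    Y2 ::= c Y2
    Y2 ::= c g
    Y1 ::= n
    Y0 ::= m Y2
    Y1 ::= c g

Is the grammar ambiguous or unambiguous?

Witness: c g

Derivation 1: Y0 ⇒ Y1 ⇒ c g
Derivation 2: Y0 ⇒ Y2 ⇒ c g

Two distinct leftmost derivations for the same string.

Ambiguous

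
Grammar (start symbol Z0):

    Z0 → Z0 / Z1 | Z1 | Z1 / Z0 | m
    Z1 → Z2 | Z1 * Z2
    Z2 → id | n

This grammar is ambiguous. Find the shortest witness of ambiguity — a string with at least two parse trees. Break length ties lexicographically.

id / id

length 1: no string has ≥2 trees
length 3: id / id has 2 parse trees

Two derivations of id / id:
  Z0 ⇒ Z0 / Z1 ⇒ Z1 / Z1 ⇒ Z2 / Z1 ⇒ id / Z1 ⇒ id / Z2 ⇒ id / id
  Z0 ⇒ Z1 / Z0 ⇒ Z2 / Z0 ⇒ id / Z0 ⇒ id / Z1 ⇒ id / Z2 ⇒ id / id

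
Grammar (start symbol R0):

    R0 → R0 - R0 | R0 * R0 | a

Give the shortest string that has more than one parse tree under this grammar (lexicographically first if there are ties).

length 1: no string has ≥2 trees
length 3: no string has ≥2 trees
length 5: a * a * a has 2 parse trees

Two derivations of a * a * a:
  R0 ⇒ R0 * R0 ⇒ R0 * R0 * R0 ⇒ a * R0 * R0 ⇒ a * a * R0 ⇒ a * a * a
  R0 ⇒ R0 * R0 ⇒ a * R0 ⇒ a * R0 * R0 ⇒ a * a * R0 ⇒ a * a * a

a * a * a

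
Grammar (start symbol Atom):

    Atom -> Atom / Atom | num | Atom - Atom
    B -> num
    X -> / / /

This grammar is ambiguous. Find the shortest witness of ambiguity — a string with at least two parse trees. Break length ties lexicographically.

length 1: no string has ≥2 trees
length 3: no string has ≥2 trees
length 5: num - num - num has 2 parse trees

Two derivations of num - num - num:
  Atom ⇒ Atom - Atom ⇒ num - Atom ⇒ num - Atom - Atom ⇒ num - num - Atom ⇒ num - num - num
  Atom ⇒ Atom - Atom ⇒ Atom - Atom - Atom ⇒ num - Atom - Atom ⇒ num - num - Atom ⇒ num - num - num

num - num - num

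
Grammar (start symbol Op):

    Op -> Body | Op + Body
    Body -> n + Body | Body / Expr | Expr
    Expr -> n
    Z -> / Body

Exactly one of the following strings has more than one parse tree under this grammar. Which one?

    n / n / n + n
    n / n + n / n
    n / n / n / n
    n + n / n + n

n + n / n + n

n / n / n + n: 1 tree
n / n + n / n: 1 tree
n / n / n / n: 1 tree
n + n / n + n: 3 trees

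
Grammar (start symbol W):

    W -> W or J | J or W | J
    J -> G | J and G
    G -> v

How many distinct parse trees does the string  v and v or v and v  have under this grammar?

Parse trees for v and v or v and v:
  [W [W [J [J [G v]] and [G v]]] or [J [J [G v]] and [G v]]]
  [W [J [J [G v]] and [G v]] or [W [J [J [G v]] and [G v]]]]

2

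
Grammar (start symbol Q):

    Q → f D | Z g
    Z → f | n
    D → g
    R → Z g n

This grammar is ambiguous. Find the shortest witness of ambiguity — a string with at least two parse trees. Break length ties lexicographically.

f g

length 2: f g has 2 parse trees

Two derivations of f g:
  Q ⇒ f D ⇒ f g
  Q ⇒ Z g ⇒ f g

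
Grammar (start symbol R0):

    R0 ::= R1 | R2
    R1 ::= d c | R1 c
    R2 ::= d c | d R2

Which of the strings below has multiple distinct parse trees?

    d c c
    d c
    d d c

d c

d c c: 1 tree
d c: 2 trees
d d c: 1 tree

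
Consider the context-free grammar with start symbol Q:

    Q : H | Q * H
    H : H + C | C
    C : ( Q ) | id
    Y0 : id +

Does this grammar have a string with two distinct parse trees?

(Y0 is unreachable from Q, so its rules don't affect L(Q).) Q → Q * H | H  ;  H → H + C | C  — a left-associative chain with C at the bottom. Each string factors uniquely by precedence.

Unambiguous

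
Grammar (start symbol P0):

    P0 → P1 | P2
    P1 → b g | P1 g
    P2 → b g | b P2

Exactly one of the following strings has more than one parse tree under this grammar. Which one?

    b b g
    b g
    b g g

b g

b b g: 1 tree
b g: 2 trees
b g g: 1 tree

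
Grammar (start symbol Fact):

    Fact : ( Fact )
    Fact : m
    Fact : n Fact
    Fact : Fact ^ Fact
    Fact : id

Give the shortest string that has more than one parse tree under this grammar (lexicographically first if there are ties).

length 1: no string has ≥2 trees
length 2: no string has ≥2 trees
length 3: no string has ≥2 trees
length 4: n id ^ id has 2 parse trees

Two derivations of n id ^ id:
  Fact ⇒ n Fact ⇒ n Fact ^ Fact ⇒ n id ^ Fact ⇒ n id ^ id
  Fact ⇒ Fact ^ Fact ⇒ n Fact ^ Fact ⇒ n id ^ Fact ⇒ n id ^ id

n id ^ id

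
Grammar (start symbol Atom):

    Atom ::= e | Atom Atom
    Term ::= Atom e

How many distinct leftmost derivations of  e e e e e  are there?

Parse trees for e e e e e (showing first 6 of 14):
  [Atom [Atom e] [Atom [Atom e] [Atom [Atom e] [Atom [Atom e] [Atom e]]]]]
  [Atom [Atom e] [Atom [Atom e] [Atom [Atom [Atom e] [Atom e]] [Atom e]]]]
  [Atom [Atom e] [Atom [Atom [Atom e] [Atom e]] [Atom [Atom e] [Atom e]]]]
  [Atom [Atom e] [Atom [Atom [Atom e] [Atom [Atom e] [Atom e]]] [Atom e]]]
  [Atom [Atom e] [Atom [Atom [Atom [Atom e] [Atom e]] [Atom e]] [Atom e]]]
  [Atom [Atom [Atom e] [Atom e]] [Atom [Atom e] [Atom [Atom e] [Atom e]]]]

14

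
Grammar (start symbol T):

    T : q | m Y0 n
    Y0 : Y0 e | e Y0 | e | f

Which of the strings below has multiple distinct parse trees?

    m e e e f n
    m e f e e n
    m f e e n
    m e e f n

m e f e e n

m e e e f n: 1 tree
m e f e e n: 3 trees
m f e e n: 1 tree
m e e f n: 1 tree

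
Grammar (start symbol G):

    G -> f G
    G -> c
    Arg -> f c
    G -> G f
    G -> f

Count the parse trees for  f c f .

Parse trees for f c f:
  [G f [G [G c] f]]
  [G [G f [G c]] f]

2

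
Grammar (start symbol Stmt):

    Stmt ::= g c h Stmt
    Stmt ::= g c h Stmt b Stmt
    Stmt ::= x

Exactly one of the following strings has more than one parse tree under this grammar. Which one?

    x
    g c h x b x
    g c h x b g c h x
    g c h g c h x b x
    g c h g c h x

x: 1 tree
g c h x b x: 1 tree
g c h x b g c h x: 1 tree
g c h g c h x b x: 2 trees
g c h g c h x: 1 tree

g c h g c h x b x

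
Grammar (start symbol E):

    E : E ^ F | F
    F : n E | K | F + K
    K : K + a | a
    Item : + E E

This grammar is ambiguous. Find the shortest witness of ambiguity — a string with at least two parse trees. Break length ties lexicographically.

length 1: no string has ≥2 trees
length 2: no string has ≥2 trees
length 3: a + a has 2 parse trees

Two derivations of a + a:
  E ⇒ F ⇒ K ⇒ K + a ⇒ a + a
  E ⇒ F ⇒ F + K ⇒ K + K ⇒ a + K ⇒ a + a

a + a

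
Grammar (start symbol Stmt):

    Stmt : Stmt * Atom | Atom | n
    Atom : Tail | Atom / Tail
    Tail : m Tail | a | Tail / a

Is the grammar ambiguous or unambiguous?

Ambiguous

Witness: a / a

Derivation 1: Stmt ⇒ Atom ⇒ Tail ⇒ Tail / a ⇒ a / a
Derivation 2: Stmt ⇒ Atom ⇒ Atom / Tail ⇒ Tail / Tail ⇒ a / Tail ⇒ a / a

Two distinct leftmost derivations for the same string.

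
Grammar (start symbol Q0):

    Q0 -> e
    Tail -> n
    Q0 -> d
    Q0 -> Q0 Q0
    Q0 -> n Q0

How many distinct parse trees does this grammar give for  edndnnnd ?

Parse trees for edndnnnd:
  [Q0 [Q0 e] [Q0 [Q0 d] [Q0 [Q0 n [Q0 d]] [Q0 n [Q0 n [Q0 n [Q0 d]]]]]]]
  [Q0 [Q0 e] [Q0 [Q0 d] [Q0 n [Q0 [Q0 d] [Q0 n [Q0 n [Q0 n [Q0 d]]]]]]]]
  [Q0 [Q0 e] [Q0 [Q0 [Q0 d] [Q0 n [Q0 d]]] [Q0 n [Q0 n [Q0 n [Q0 d]]]]]]
  [Q0 [Q0 [Q0 e] [Q0 d]] [Q0 [Q0 n [Q0 d]] [Q0 n [Q0 n [Q0 n [Q0 d]]]]]]
  [Q0 [Q0 [Q0 e] [Q0 d]] [Q0 n [Q0 [Q0 d] [Q0 n [Q0 n [Q0 n [Q0 d]]]]]]]
  [Q0 [Q0 [Q0 e] [Q0 [Q0 d] [Q0 n [Q0 d]]]] [Q0 n [Q0 n [Q0 n [Q0 d]]]]]
  [Q0 [Q0 [Q0 [Q0 e] [Q0 d]] [Q0 n [Q0 d]]] [Q0 n [Q0 n [Q0 n [Q0 d]]]]]

7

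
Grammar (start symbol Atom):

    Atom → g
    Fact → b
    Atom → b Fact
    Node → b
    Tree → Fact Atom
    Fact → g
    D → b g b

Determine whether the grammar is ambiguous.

Unambiguous

Only Atom, Fact are reachable from Atom; ignoring the rest: Restricted to the reachable nonterminals, every rule has the form A → t or A → t B, and no two rules for the same A share a first terminal. The grammar encodes a DFA — one run per string.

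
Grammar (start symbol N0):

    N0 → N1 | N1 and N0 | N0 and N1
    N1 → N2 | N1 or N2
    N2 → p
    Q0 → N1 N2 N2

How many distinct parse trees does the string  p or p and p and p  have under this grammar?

4

Parse trees for p or p and p and p:
  [N0 [N1 [N1 [N2 p]] or [N2 p]] and [N0 [N1 [N2 p]] and [N0 [N1 [N2 p]]]]]
  [N0 [N1 [N1 [N2 p]] or [N2 p]] and [N0 [N0 [N1 [N2 p]]] and [N1 [N2 p]]]]
  [N0 [N0 [N1 [N1 [N2 p]] or [N2 p]] and [N0 [N1 [N2 p]]]] and [N1 [N2 p]]]
  [N0 [N0 [N0 [N1 [N1 [N2 p]] or [N2 p]]] and [N1 [N2 p]]] and [N1 [N2 p]]]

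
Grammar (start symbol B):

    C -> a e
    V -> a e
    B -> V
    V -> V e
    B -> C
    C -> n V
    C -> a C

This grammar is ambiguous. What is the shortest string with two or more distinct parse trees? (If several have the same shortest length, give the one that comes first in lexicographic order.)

a e

length 2: a e has 2 parse trees

Two derivations of a e:
  B ⇒ V ⇒ a e
  B ⇒ C ⇒ a e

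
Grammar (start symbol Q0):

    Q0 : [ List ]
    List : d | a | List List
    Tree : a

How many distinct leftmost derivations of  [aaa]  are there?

2

Parse trees for [aaa]:
  [Q0 [ [List [List a] [List [List a] [List a]]] ]]
  [Q0 [ [List [List [List a] [List a]] [List a]] ]]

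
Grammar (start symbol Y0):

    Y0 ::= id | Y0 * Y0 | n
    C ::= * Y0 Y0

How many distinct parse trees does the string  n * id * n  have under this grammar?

Parse trees for n * id * n:
  [Y0 [Y0 n] * [Y0 [Y0 id] * [Y0 n]]]
  [Y0 [Y0 [Y0 n] * [Y0 id]] * [Y0 n]]

2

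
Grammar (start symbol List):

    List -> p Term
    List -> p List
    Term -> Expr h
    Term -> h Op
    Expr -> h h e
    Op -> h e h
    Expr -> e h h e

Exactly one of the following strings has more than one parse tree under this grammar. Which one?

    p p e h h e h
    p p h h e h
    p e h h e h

p p e h h e h: 1 tree
p p h h e h: 2 trees
p e h h e h: 1 tree

p p h h e h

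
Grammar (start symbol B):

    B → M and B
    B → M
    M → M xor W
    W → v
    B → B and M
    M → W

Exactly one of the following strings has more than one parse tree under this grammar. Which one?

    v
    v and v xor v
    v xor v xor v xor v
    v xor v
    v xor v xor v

v and v xor v

v: 1 tree
v and v xor v: 2 trees
v xor v xor v xor v: 1 tree
v xor v: 1 tree
v xor v xor v: 1 tree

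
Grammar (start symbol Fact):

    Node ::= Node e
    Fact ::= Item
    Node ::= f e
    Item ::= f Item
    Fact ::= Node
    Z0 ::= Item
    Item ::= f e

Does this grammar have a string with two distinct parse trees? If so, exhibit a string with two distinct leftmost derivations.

Witness: f e

Derivation 1: Fact ⇒ Item ⇒ f e
Derivation 2: Fact ⇒ Node ⇒ f e

Two distinct leftmost derivations for the same string.

Ambiguous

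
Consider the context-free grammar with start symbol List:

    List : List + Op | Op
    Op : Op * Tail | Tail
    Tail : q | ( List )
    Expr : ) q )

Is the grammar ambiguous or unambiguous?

Unambiguous

Only List, Op, Tail are reachable from List; ignoring the rest: This is a standard precedence ladder (List over Op over Tail), with each level left-recursive on its own operator ('+' at List, '*' at Op). That structure is LR(1), hence unambiguous.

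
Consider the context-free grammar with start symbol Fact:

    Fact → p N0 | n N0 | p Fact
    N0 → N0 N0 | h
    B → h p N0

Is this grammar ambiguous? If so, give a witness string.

Witness: n h h h

Derivation 1: Fact ⇒ n N0 ⇒ n N0 N0 ⇒ n N0 N0 N0 ⇒ n h N0 N0 ⇒ n h h N0 ⇒ n h h h
Derivation 2: Fact ⇒ n N0 ⇒ n N0 N0 ⇒ n h N0 ⇒ n h N0 N0 ⇒ n h h N0 ⇒ n h h h

Two distinct leftmost derivations for the same string.

Ambiguous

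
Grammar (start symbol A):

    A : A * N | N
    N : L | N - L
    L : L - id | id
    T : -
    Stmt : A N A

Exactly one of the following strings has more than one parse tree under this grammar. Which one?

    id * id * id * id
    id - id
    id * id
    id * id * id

id * id * id * id: 1 tree
id - id: 2 trees
id * id: 1 tree
id * id * id: 1 tree

id - id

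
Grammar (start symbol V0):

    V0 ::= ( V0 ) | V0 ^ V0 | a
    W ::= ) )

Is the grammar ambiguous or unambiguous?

Witness: a ^ a ^ a

Derivation 1: V0 ⇒ V0 ^ V0 ⇒ V0 ^ V0 ^ V0 ⇒ a ^ V0 ^ V0 ⇒ a ^ a ^ V0 ⇒ a ^ a ^ a
Derivation 2: V0 ⇒ V0 ^ V0 ⇒ a ^ V0 ⇒ a ^ V0 ^ V0 ⇒ a ^ a ^ V0 ⇒ a ^ a ^ a

Two distinct leftmost derivations for the same string.

Ambiguous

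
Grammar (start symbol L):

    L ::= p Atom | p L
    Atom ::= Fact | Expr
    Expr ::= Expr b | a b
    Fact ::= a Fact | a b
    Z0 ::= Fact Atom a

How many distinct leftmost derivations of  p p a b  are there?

2

Parse trees for p p a b:
  [L p [L p [Atom [Fact a b]]]]
  [L p [L p [Atom [Expr a b]]]]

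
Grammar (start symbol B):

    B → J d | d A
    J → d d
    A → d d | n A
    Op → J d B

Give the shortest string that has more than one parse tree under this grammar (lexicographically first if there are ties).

length 3: d d d has 2 parse trees

Two derivations of d d d:
  B ⇒ J d ⇒ d d d
  B ⇒ d A ⇒ d d d

d d d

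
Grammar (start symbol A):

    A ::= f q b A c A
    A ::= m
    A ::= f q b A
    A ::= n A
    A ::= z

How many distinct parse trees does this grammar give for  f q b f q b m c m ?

2

Parse trees for f q b f q b m c m:
  [A f q b [A f q b [A m]] c [A m]]
  [A f q b [A f q b [A m] c [A m]]]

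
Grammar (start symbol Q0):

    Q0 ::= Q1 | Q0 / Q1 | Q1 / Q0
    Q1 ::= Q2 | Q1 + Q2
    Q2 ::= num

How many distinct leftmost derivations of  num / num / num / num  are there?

8

Parse trees for num / num / num / num:
  [Q0 [Q0 [Q0 [Q0 [Q1 [Q2 num]]] / [Q1 [Q2 num]]] / [Q1 [Q2 num]]] / [Q1 [Q2 num]]]
  [Q0 [Q0 [Q0 [Q1 [Q2 num]] / [Q0 [Q1 [Q2 num]]]] / [Q1 [Q2 num]]] / [Q1 [Q2 num]]]
  [Q0 [Q0 [Q1 [Q2 num]] / [Q0 [Q0 [Q1 [Q2 num]]] / [Q1 [Q2 num]]]] / [Q1 [Q2 num]]]
  [Q0 [Q0 [Q1 [Q2 num]] / [Q0 [Q1 [Q2 num]] / [Q0 [Q1 [Q2 num]]]]] / [Q1 [Q2 num]]]
  [Q0 [Q1 [Q2 num]] / [Q0 [Q0 [Q0 [Q1 [Q2 num]]] / [Q1 [Q2 num]]] / [Q1 [Q2 num]]]]
  [Q0 [Q1 [Q2 num]] / [Q0 [Q0 [Q1 [Q2 num]] / [Q0 [Q1 [Q2 num]]]] / [Q1 [Q2 num]]]]
  [Q0 [Q1 [Q2 num]] / [Q0 [Q1 [Q2 num]] / [Q0 [Q0 [Q1 [Q2 num]]] / [Q1 [Q2 num]]]]]
  [Q0 [Q1 [Q2 num]] / [Q0 [Q1 [Q2 num]] / [Q0 [Q1 [Q2 num]] / [Q0 [Q1 [Q2 num]]]]]]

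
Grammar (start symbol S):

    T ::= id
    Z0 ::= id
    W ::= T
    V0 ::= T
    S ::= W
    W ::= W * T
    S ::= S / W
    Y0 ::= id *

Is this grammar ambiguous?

(V0, Y0, Z0 are unreachable from S, so their rules don't affect L(S).) This is a standard precedence ladder (S over W over T), with each level left-recursive on its own operator ('/' at S, '*' at W). That structure is LR(1), hence unambiguous.

Unambiguous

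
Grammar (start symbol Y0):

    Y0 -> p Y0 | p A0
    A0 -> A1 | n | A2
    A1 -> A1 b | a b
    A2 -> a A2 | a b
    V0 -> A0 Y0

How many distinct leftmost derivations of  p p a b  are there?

2

Parse trees for p p a b:
  [Y0 p [Y0 p [A0 [A1 a b]]]]
  [Y0 p [Y0 p [A0 [A2 a b]]]]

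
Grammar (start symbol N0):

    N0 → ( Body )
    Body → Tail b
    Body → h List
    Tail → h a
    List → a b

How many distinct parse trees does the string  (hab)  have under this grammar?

2

Parse trees for (hab):
  [N0 ( [Body [Tail h a] b] )]
  [N0 ( [Body h [List a b]] )]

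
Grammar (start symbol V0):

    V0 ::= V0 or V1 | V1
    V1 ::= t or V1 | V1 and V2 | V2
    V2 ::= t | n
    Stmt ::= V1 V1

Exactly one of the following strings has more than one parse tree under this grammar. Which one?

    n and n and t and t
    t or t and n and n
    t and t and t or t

t or t and n and n

n and n and t and t: 1 tree
t or t and n and n: 4 trees
t and t and t or t: 1 tree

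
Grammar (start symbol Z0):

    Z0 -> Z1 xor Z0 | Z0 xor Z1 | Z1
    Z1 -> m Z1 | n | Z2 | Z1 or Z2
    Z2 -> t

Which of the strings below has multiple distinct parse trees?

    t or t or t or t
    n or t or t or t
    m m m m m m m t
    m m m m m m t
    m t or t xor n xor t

m t or t xor n xor t

t or t or t or t: 1 tree
n or t or t or t: 1 tree
m m m m m m m t: 1 tree
m m m m m m t: 1 tree
m t or t xor n xor t: 8 trees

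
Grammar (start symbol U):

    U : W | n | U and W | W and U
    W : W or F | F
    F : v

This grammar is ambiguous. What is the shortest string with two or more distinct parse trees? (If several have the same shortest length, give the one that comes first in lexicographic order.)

v and v

length 1: no string has ≥2 trees
length 3: v and v has 2 parse trees

Two derivations of v and v:
  U ⇒ U and W ⇒ W and W ⇒ F and W ⇒ v and W ⇒ v and F ⇒ v and v
  U ⇒ W and U ⇒ F and U ⇒ v and U ⇒ v and W ⇒ v and F ⇒ v and v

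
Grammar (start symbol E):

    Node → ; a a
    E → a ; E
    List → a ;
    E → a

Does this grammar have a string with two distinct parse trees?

Unambiguous

Only E is reachable from E; ignoring the rest: The reachable grammar is A → atom sep A | atom. Each atom is followed by either the separator (recurse) or end-of-string (stop) — no choice point.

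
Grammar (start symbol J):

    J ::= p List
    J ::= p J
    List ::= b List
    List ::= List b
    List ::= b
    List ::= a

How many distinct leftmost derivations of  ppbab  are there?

2

Parse trees for ppbab:
  [J p [J p [List b [List [List a] b]]]]
  [J p [J p [List [List b [List a]] b]]]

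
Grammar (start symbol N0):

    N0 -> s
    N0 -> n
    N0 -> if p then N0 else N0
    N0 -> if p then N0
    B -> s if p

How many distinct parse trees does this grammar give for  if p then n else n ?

1

Parse trees for if p then n else n:
  [N0 if p then [N0 n] else [N0 n]]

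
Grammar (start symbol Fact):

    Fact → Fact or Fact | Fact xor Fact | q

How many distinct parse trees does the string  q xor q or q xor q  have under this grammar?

Parse trees for q xor q or q xor q:
  [Fact [Fact [Fact q] xor [Fact q]] or [Fact [Fact q] xor [Fact q]]]
  [Fact [Fact q] xor [Fact [Fact q] or [Fact [Fact q] xor [Fact q]]]]
  [Fact [Fact q] xor [Fact [Fact [Fact q] or [Fact q]] xor [Fact q]]]
  [Fact [Fact [Fact [Fact q] xor [Fact q]] or [Fact q]] xor [Fact q]]
  [Fact [Fact [Fact q] xor [Fact [Fact q] or [Fact q]]] xor [Fact q]]

5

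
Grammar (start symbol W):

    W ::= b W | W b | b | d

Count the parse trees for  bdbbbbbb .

7

Parse trees for bdbbbbbb:
  [W b [W [W [W [W [W [W [W d] b] b] b] b] b] b]]
  [W [W b [W [W [W [W [W [W d] b] b] b] b] b]] b]
  [W [W [W b [W [W [W [W [W d] b] b] b] b]] b] b]
  [W [W [W [W b [W [W [W [W d] b] b] b]] b] b] b]
  [W [W [W [W [W b [W [W [W d] b] b]] b] b] b] b]
  [W [W [W [W [W [W b [W [W d] b]] b] b] b] b] b]
  [W [W [W [W [W [W [W b [W d]] b] b] b] b] b] b]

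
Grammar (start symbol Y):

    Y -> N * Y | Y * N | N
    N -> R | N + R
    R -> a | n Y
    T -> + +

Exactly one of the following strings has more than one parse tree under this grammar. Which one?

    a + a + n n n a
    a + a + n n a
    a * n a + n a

a * n a + n a

a + a + n n n a: 1 tree
a + a + n n a: 1 tree
a * n a + n a: 4 trees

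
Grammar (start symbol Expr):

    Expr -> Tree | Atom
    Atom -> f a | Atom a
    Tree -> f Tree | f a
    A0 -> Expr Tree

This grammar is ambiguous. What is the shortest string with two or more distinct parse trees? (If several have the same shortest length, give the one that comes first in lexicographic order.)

length 2: f a has 2 parse trees

Two derivations of f a:
  Expr ⇒ Tree ⇒ f a
  Expr ⇒ Atom ⇒ f a

f a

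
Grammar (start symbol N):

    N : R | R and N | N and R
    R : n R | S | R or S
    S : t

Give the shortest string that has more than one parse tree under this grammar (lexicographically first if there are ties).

length 1: no string has ≥2 trees
length 2: no string has ≥2 trees
length 3: t and t has 2 parse trees

Two derivations of t and t:
  N ⇒ R and N ⇒ S and N ⇒ t and N ⇒ t and R ⇒ t and S ⇒ t and t
  N ⇒ N and R ⇒ R and R ⇒ S and R ⇒ t and R ⇒ t and S ⇒ t and t

t and t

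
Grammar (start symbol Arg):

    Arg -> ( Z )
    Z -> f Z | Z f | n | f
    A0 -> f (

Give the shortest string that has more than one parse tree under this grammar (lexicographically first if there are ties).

length 3: no string has ≥2 trees
length 4: ( f f ) has 2 parse trees

Two derivations of ( f f ):
  Arg ⇒ ( Z ) ⇒ ( f Z ) ⇒ ( f f )
  Arg ⇒ ( Z ) ⇒ ( Z f ) ⇒ ( f f )

( f f )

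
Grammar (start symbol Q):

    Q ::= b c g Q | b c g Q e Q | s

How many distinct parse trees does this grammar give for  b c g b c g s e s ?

Parse trees for b c g b c g s e s:
  [Q b c g [Q b c g [Q s] e [Q s]]]
  [Q b c g [Q b c g [Q s]] e [Q s]]

2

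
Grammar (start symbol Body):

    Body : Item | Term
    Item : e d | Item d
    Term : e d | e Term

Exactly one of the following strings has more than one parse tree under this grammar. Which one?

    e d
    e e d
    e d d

e d

e d: 2 trees
e e d: 1 tree
e d d: 1 tree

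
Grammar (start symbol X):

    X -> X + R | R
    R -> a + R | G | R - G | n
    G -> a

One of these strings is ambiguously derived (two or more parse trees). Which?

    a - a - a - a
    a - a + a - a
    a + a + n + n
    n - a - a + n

a + a + n + n

a - a - a - a: 1 tree
a - a + a - a: 1 tree
a + a + n + n: 4 trees
n - a - a + n: 1 tree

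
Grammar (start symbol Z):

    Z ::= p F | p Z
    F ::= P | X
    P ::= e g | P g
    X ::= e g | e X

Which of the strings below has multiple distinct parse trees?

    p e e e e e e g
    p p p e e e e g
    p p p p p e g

p p p p p e g

p e e e e e e g: 1 tree
p p p e e e e g: 1 tree
p p p p p e g: 2 trees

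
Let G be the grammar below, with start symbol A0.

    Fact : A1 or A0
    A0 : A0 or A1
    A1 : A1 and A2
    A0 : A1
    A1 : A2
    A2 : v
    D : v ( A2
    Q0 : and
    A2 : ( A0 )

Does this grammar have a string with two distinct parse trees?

Unambiguous

(D, Fact, Q0 are unreachable from A0, so their rules don't affect L(A0).) This is a standard precedence ladder (A0 over A1 over A2), with each level left-recursive on its own operator ('or' at A0, 'and' at A1). That structure is LR(1), hence unambiguous.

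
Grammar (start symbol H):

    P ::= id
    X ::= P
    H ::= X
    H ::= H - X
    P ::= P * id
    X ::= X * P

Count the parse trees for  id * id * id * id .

Parse trees for id * id * id * id:
  [H [X [P [P [P [P id] * id] * id] * id]]]
  [H [X [X [P id]] * [P [P [P id] * id] * id]]]
  [H [X [X [P [P id] * id]] * [P [P id] * id]]]
  [H [X [X [X [P id]] * [P id]] * [P [P id] * id]]]
  [H [X [X [P [P [P id] * id] * id]] * [P id]]]
  [H [X [X [X [P id]] * [P [P id] * id]] * [P id]]]
  [H [X [X [X [P [P id] * id]] * [P id]] * [P id]]]
  [H [X [X [X [X [P id]] * [P id]] * [P id]] * [P id]]]

8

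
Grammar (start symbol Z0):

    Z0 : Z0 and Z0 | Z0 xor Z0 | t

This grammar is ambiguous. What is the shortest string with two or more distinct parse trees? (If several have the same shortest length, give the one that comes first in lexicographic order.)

length 1: no string has ≥2 trees
length 3: no string has ≥2 trees
length 5: t and t and t has 2 parse trees

Two derivations of t and t and t:
  Z0 ⇒ Z0 and Z0 ⇒ Z0 and Z0 and Z0 ⇒ t and Z0 and Z0 ⇒ t and t and Z0 ⇒ t and t and t
  Z0 ⇒ Z0 and Z0 ⇒ t and Z0 ⇒ t and Z0 and Z0 ⇒ t and t and Z0 ⇒ t and t and t

t and t and t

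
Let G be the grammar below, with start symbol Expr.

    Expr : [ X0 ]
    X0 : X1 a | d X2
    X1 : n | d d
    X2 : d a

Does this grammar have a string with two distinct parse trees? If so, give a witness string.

Witness: [ d d a ]

Derivation 1: Expr ⇒ [ X0 ] ⇒ [ X1 a ] ⇒ [ d d a ]
Derivation 2: Expr ⇒ [ X0 ] ⇒ [ d X2 ] ⇒ [ d d a ]

Two distinct leftmost derivations for the same string.

Ambiguous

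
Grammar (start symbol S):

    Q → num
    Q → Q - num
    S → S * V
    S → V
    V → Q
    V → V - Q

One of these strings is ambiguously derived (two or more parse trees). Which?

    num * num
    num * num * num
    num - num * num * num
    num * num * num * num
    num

num - num * num * num

num * num: 1 tree
num * num * num: 1 tree
num - num * num * num: 2 trees
num * num * num * num: 1 tree
num: 1 tree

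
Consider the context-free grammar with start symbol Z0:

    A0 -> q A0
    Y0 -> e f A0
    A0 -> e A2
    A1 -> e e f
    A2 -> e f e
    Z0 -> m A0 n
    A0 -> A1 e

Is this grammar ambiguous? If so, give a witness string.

Witness: m e e f e n

Derivation 1: Z0 ⇒ m A0 n ⇒ m e A2 n ⇒ m e e f e n
Derivation 2: Z0 ⇒ m A0 n ⇒ m A1 e n ⇒ m e e f e n

Two distinct leftmost derivations for the same string.

Ambiguous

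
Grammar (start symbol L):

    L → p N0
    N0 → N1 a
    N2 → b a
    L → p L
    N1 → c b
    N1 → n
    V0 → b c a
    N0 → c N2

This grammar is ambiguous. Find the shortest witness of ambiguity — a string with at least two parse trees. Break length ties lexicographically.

length 3: no string has ≥2 trees
length 4: p c b a has 2 parse trees

Two derivations of p c b a:
  L ⇒ p N0 ⇒ p N1 a ⇒ p c b a
  L ⇒ p N0 ⇒ p c N2 ⇒ p c b a

p c b a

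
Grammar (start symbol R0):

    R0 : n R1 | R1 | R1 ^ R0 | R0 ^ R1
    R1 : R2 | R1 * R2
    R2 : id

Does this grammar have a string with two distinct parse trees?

Witness: id ^ id

Derivation 1: R0 ⇒ R1 ^ R0 ⇒ R2 ^ R0 ⇒ id ^ R0 ⇒ id ^ R1 ⇒ id ^ R2 ⇒ id ^ id
Derivation 2: R0 ⇒ R0 ^ R1 ⇒ R1 ^ R1 ⇒ R2 ^ R1 ⇒ id ^ R1 ⇒ id ^ R2 ⇒ id ^ id

Two distinct leftmost derivations for the same string.

Ambiguous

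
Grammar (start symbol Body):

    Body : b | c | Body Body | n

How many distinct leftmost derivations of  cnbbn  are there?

Parse trees for cnbbn (showing first 6 of 14):
  [Body [Body c] [Body [Body n] [Body [Body b] [Body [Body b] [Body n]]]]]
  [Body [Body c] [Body [Body n] [Body [Body [Body b] [Body b]] [Body n]]]]
  [Body [Body c] [Body [Body [Body n] [Body b]] [Body [Body b] [Body n]]]]
  [Body [Body c] [Body [Body [Body n] [Body [Body b] [Body b]]] [Body n]]]
  [Body [Body c] [Body [Body [Body [Body n] [Body b]] [Body b]] [Body n]]]
  [Body [Body [Body c] [Body n]] [Body [Body b] [Body [Body b] [Body n]]]]

14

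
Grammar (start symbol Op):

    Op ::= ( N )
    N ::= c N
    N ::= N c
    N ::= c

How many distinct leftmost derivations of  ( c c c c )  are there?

8

Parse trees for ( c c c c ):
  [Op ( [N c [N c [N c [N c]]]] )]
  [Op ( [N c [N c [N [N c] c]]] )]
  [Op ( [N c [N [N c [N c]] c]] )]
  [Op ( [N c [N [N [N c] c] c]] )]
  [Op ( [N [N c [N c [N c]]] c] )]
  [Op ( [N [N c [N [N c] c]] c] )]
  [Op ( [N [N [N c [N c]] c] c] )]
  [Op ( [N [N [N [N c] c] c] c] )]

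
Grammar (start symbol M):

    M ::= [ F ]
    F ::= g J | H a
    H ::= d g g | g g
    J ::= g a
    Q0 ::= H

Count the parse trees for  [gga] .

Parse trees for [gga]:
  [M [ [F g [J g a]] ]]
  [M [ [F [H g g] a] ]]

2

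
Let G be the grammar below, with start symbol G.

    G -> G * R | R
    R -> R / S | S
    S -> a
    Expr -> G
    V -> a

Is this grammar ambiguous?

Unambiguous

(Expr, V are unreachable from G, so their rules don't affect L(G).) This is a standard precedence ladder (G over R over S), with each level left-recursive on its own operator ('*' at G, '/' at R). That structure is LR(1), hence unambiguous.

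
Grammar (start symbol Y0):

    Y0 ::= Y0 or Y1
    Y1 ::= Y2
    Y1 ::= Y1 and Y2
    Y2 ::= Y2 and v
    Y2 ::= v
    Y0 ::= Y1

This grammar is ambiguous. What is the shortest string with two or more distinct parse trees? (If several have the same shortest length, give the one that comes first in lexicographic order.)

length 1: no string has ≥2 trees
length 3: v and v has 2 parse trees

Two derivations of v and v:
  Y0 ⇒ Y1 ⇒ Y2 ⇒ Y2 and v ⇒ v and v
  Y0 ⇒ Y1 ⇒ Y1 and Y2 ⇒ Y2 and Y2 ⇒ v and Y2 ⇒ v and v

v and v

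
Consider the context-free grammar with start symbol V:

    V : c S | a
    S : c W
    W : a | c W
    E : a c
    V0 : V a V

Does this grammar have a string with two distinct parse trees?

(E, V0 are unreachable from V, so their rules don't affect L(V).) Restricted to the reachable nonterminals, every rule has the form A → t or A → t B, and no two rules for the same A share a first terminal. The grammar encodes a DFA — one run per string.

Unambiguous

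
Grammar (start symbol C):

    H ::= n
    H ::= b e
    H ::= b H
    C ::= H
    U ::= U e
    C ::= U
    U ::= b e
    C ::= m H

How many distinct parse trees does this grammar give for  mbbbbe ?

1

Parse trees for mbbbbe:
  [C m [H b [H b [H b [H b e]]]]]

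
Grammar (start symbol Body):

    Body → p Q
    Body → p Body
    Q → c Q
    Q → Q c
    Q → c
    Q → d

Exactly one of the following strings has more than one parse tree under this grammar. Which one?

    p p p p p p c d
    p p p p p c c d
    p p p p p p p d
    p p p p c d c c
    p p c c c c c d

p p p p c d c c

p p p p p p c d: 1 tree
p p p p p c c d: 1 tree
p p p p p p p d: 1 tree
p p p p c d c c: 3 trees
p p c c c c c d: 1 tree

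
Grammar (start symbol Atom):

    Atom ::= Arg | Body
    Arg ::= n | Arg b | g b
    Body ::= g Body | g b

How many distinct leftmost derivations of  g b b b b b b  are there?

1

Parse trees for g b b b b b b:
  [Atom [Arg [Arg [Arg [Arg [Arg [Arg g b] b] b] b] b] b]]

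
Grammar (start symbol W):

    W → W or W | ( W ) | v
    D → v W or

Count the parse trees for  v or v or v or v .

Parse trees for v or v or v or v:
  [W [W v] or [W [W v] or [W [W v] or [W v]]]]
  [W [W v] or [W [W [W v] or [W v]] or [W v]]]
  [W [W [W v] or [W v]] or [W [W v] or [W v]]]
  [W [W [W v] or [W [W v] or [W v]]] or [W v]]
  [W [W [W [W v] or [W v]] or [W v]] or [W v]]

5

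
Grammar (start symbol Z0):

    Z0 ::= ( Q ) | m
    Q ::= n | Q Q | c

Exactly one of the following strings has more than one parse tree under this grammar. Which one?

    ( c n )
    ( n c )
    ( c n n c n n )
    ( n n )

( c n ): 1 tree
( n c ): 1 tree
( c n n c n n ): 42 trees
( n n ): 1 tree

( c n n c n n )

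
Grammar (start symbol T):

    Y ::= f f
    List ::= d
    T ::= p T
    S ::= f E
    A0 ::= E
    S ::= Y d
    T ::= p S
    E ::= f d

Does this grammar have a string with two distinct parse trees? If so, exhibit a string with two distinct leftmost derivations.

Ambiguous

Witness: p f f d

Derivation 1: T ⇒ p S ⇒ p f E ⇒ p f f d
Derivation 2: T ⇒ p S ⇒ p Y d ⇒ p f f d

Two distinct leftmost derivations for the same string.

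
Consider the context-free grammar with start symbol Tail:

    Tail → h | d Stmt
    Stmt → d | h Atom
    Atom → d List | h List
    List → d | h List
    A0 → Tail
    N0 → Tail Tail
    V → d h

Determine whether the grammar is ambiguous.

Unambiguous

Only Tail, Stmt, Atom, List are reachable from Tail; ignoring the rest: The reachable rules are right-linear with at most one rule per (nonterminal, next-terminal) pair. Each input token forces the next rule, so parsing is deterministic.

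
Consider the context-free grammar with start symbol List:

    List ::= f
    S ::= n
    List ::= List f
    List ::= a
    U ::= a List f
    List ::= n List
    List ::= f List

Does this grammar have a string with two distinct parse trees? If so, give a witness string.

Witness: f f

Derivation 1: List ⇒ List f ⇒ f f
Derivation 2: List ⇒ f List ⇒ f f

Two distinct leftmost derivations for the same string.

Ambiguous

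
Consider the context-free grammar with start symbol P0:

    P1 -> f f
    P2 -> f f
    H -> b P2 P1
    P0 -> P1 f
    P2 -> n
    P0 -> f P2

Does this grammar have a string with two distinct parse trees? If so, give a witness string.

Ambiguous

Witness: f f f

Derivation 1: P0 ⇒ P1 f ⇒ f f f
Derivation 2: P0 ⇒ f P2 ⇒ f f f

Two distinct leftmost derivations for the same string.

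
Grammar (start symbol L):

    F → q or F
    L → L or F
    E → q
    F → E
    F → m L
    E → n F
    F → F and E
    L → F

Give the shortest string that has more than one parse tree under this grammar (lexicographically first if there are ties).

q or q

length 1: no string has ≥2 trees
length 2: no string has ≥2 trees
length 3: q or q has 2 parse trees

Two derivations of q or q:
  L ⇒ L or F ⇒ F or F ⇒ E or F ⇒ q or F ⇒ q or E ⇒ q or q
  L ⇒ F ⇒ q or F ⇒ q or E ⇒ q or q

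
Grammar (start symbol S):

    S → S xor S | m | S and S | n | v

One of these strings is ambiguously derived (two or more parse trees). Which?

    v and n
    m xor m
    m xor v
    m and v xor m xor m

m and v xor m xor m

v and n: 1 tree
m xor m: 1 tree
m xor v: 1 tree
m and v xor m xor m: 5 trees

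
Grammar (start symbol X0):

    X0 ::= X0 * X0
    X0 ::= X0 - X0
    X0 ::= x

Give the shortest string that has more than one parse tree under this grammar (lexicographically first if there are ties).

x * x * x

length 1: no string has ≥2 trees
length 3: no string has ≥2 trees
length 5: x * x * x has 2 parse trees

Two derivations of x * x * x:
  X0 ⇒ X0 * X0 ⇒ X0 * X0 * X0 ⇒ x * X0 * X0 ⇒ x * x * X0 ⇒ x * x * x
  X0 ⇒ X0 * X0 ⇒ x * X0 ⇒ x * X0 * X0 ⇒ x * x * X0 ⇒ x * x * x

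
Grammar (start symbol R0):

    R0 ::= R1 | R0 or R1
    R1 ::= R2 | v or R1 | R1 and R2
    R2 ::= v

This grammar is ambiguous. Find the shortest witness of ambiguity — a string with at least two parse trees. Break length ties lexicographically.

v or v

length 1: no string has ≥2 trees
length 3: v or v has 2 parse trees

Two derivations of v or v:
  R0 ⇒ R1 ⇒ v or R1 ⇒ v or R2 ⇒ v or v
  R0 ⇒ R0 or R1 ⇒ R1 or R1 ⇒ R2 or R1 ⇒ v or R1 ⇒ v or R2 ⇒ v or v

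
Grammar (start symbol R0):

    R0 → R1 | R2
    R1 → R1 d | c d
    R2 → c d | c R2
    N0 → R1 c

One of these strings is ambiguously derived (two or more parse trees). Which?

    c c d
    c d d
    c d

c d

c c d: 1 tree
c d d: 1 tree
c d: 2 trees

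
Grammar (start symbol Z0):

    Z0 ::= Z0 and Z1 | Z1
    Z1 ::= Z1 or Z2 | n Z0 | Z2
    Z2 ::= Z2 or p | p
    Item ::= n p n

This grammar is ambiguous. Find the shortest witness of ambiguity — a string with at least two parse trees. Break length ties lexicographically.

length 1: no string has ≥2 trees
length 2: no string has ≥2 trees
length 3: p or p has 2 parse trees

Two derivations of p or p:
  Z0 ⇒ Z1 ⇒ Z1 or Z2 ⇒ Z2 or Z2 ⇒ p or Z2 ⇒ p or p
  Z0 ⇒ Z1 ⇒ Z2 ⇒ Z2 or p ⇒ p or p

p or p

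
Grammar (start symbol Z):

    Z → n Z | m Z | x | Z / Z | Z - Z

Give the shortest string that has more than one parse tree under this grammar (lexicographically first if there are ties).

m x - x

length 1: no string has ≥2 trees
length 2: no string has ≥2 trees
length 3: no string has ≥2 trees
length 4: m x - x has 2 parse trees

Two derivations of m x - x:
  Z ⇒ m Z ⇒ m Z - Z ⇒ m x - Z ⇒ m x - x
  Z ⇒ Z - Z ⇒ m Z - Z ⇒ m x - Z ⇒ m x - x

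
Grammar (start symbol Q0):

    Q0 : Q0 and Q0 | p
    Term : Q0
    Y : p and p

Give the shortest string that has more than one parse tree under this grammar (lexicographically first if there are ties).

length 1: no string has ≥2 trees
length 3: no string has ≥2 trees
length 5: p and p and p has 2 parse trees

Two derivations of p and p and p:
  Q0 ⇒ Q0 and Q0 ⇒ Q0 and Q0 and Q0 ⇒ p and Q0 and Q0 ⇒ p and p and Q0 ⇒ p and p and p
  Q0 ⇒ Q0 and Q0 ⇒ p and Q0 ⇒ p and Q0 and Q0 ⇒ p and p and Q0 ⇒ p and p and p

p and p and p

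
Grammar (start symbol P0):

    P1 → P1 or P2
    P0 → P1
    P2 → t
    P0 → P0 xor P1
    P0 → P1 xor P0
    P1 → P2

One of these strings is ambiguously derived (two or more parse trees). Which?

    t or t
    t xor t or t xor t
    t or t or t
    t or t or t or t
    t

t xor t or t xor t

t or t: 1 tree
t xor t or t xor t: 4 trees
t or t or t: 1 tree
t or t or t or t: 1 tree
t: 1 tree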